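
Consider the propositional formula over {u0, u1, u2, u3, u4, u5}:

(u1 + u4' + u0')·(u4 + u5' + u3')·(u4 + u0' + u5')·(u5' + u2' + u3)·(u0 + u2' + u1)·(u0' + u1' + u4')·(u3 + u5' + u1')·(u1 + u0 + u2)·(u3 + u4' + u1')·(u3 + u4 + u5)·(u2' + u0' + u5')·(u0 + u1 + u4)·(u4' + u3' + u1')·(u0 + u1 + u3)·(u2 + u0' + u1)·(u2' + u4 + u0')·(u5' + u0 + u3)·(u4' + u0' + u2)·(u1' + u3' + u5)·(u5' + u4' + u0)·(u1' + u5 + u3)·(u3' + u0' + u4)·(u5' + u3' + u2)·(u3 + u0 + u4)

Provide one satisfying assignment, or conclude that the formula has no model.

Case u1 = 1:
Case u0 = 0:
Case u3 = 1:
Unit clause (u4') forces u4 = 0.
Unit clause (u5') forces u5 = 0.
That conflicts with the unit clause (u5).
That branch fails; take u3 = 0 instead.
Unit clause (u5') forces u5 = 0.
That conflicts with the unit clause (u5).
Neither u3 = 1 nor u3 = 0 works.
That branch fails; take u0 = 1 instead.
Unit clause (u4') forces u4 = 0.
Unit clause (u5') forces u5 = 0.
Unit clause (u3) forces u3 = 1.
That conflicts with the unit clause (u3').
Neither u0 = 1 nor u0 = 0 works.
That branch fails; take u1 = 0 instead.
Case u4 = 0:
Unit clause (u0) forces u0 = 1.
Unit clause (u5') forces u5 = 0.
Unit clause (u3) forces u3 = 1.
That conflicts with the unit clause (u3').
That branch fails; take u4 = 1 instead.
Unit clause (u0') forces u0 = 0.
Unit clause (u2') forces u2 = 0.
That conflicts with the unit clause (u2).
Neither u4 = 1 nor u4 = 0 works.
Neither u1 = 1 nor u1 = 0 works.

UNSATISFIABLE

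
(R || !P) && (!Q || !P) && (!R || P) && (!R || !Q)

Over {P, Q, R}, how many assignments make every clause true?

There are 2^3 = 8 truth assignments over (P, Q, R).
Check each against the 4 clauses (columns in the order P, Q, R):
  F F F  ✓ satisfies all
  F F T  ✗ fails (!R || P)
  F T F  ✓ satisfies all
  F T T  ✗ fails (!R || P)
  T F F  ✗ fails (R || !P)
  T F T  ✓ satisfies all
  T T F  ✗ fails (R || !P)
  T T T  ✗ fails (!Q || !P)
3 of the 8 rows are models.

3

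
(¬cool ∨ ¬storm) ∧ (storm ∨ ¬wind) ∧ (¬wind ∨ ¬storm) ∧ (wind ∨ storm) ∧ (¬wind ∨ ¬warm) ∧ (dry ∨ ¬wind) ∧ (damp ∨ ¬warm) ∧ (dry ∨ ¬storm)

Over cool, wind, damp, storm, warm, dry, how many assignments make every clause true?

There are 2^6 = 64 truth assignments over (cool, wind, damp, storm, warm, dry).
Split on wind. With wind = True, the clauses containing wind are satisfied and ¬wind drops from the rest; 0 of the 2^5 = 32 assignments to the other variables satisfy what remains.
With wind = False, by the same count on the reduced clause set, 3 assignments work.
(One model: cool=F, wind=F, damp=F, storm=T, warm=F, dry=T.)
Total: 0 + 3 = 3.

3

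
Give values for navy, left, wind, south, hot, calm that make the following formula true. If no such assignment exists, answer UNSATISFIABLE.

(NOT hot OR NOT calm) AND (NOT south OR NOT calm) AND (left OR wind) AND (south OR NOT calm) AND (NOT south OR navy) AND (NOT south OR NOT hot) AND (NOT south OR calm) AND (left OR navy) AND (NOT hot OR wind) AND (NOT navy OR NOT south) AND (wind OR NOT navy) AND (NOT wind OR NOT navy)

Case hot = true:
(NOT calm) alone gives calm = false.
(NOT south) alone gives south = false.
(wind) alone gives wind = true.
(NOT navy) alone gives navy = false.
(left) alone gives left = true.
All clauses are satisfied.

navy ↦ false,  left ↦ true,  wind ↦ true,  south ↦ false,  hot ↦ true,  calm ↦ false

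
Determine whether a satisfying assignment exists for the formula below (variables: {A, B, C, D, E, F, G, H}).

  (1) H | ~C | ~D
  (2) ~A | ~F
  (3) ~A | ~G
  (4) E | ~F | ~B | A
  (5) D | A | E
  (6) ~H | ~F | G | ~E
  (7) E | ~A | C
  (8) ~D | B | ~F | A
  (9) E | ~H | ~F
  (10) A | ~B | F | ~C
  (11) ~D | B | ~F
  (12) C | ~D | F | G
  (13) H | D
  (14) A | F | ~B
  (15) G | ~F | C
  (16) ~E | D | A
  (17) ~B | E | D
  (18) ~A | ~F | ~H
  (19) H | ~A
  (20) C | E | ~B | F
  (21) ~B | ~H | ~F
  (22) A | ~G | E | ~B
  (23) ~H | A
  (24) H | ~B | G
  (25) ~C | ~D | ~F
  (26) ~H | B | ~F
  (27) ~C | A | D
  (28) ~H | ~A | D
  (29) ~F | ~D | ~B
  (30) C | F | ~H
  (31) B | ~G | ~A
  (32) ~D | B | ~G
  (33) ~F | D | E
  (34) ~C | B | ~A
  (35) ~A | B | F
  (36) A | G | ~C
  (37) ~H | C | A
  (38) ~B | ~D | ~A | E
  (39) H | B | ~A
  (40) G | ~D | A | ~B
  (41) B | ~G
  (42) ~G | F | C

Try A = 1.
The clause (~F) is unit, so F = 0.
The clause (~G) is unit, so G = 0.
The clause (H) is unit, so H = 1.
The clause (D) is unit, so D = 1.
The clause (C) is unit, so C = 1.
The clause (B) is unit, so B = 1.
The clause (E) is unit, so E = 1.
Every clause now holds.
A satisfying assignment: A: 1; B: 1; C: 1; D: 1; E: 1; F: 0; G: 0; H: 1.

Yes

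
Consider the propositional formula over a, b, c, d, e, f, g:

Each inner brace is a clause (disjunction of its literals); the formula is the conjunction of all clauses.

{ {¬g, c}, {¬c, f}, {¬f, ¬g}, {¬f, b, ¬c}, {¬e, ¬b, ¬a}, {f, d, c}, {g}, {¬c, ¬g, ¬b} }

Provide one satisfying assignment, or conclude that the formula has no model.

From the singleton clause (g), g = True.
From the singleton clause (c), c = True.
From the singleton clause (f), f = True.
That conflicts with the unit clause (¬f).

UNSATISFIABLE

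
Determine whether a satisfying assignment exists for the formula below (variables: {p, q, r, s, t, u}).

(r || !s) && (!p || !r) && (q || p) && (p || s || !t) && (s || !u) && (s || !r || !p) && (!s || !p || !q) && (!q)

From the singleton clause (!q), q = false.
From the singleton clause (p), p = true.
From the singleton clause (!r), r = false.
From the singleton clause (!s), s = false.
From the singleton clause (!u), u = false.
No clause remains; t is free.
A satisfying assignment: p=true,  q=false,  r=false,  s=false,  t=false,  u=false.

Satisfiable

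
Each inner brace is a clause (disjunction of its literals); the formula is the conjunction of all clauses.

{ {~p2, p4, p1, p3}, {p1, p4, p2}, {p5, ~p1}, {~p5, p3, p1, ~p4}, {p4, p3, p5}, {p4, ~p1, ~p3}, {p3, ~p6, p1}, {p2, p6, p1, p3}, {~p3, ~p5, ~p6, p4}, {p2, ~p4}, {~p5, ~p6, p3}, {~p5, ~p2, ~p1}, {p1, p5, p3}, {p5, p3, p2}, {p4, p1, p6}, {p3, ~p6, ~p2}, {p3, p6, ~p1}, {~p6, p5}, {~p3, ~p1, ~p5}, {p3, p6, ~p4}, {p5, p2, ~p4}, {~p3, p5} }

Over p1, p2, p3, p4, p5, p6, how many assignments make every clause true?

2

There are 2^6 = 64 truth assignments over (p1, p2, p3, p4, p5, p6).
Split on p2. With p2 = 1, the clauses containing p2 are satisfied and ~p2 drops from the rest; 2 of the 2^5 = 32 assignments to the other variables satisfy what remains.
With p2 = 0, by the same count on the reduced clause set, 0 assignments work.
(One model: p1=F, p2=T, p3=T, p4=T, p5=T, p6=F.)
Total: 2 + 0 = 2.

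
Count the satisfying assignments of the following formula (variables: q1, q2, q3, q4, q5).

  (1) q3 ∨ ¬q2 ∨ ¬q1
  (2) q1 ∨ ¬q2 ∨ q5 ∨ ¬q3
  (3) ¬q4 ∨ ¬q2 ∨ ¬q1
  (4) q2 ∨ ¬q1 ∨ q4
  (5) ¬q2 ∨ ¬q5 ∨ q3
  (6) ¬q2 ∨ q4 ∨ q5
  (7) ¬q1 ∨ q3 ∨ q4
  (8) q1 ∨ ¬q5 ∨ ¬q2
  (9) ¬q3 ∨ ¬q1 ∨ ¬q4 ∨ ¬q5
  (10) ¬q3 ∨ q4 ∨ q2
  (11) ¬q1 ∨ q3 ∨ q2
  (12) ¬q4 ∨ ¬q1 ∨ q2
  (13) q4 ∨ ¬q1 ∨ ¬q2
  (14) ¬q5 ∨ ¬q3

There are 2^5 = 32 truth assignments over (q1, q2, q3, q4, q5).
Split on q2. With q2 = True, the clauses containing q2 are satisfied and ¬q2 drops from the rest; 1 of the 2^4 = 16 assignments to the other variables satisfy what remains.
With q2 = False, by the same count on the reduced clause set, 5 assignments work.
(One model: q1=F, q2=F, q3=F, q4=F, q5=F.)
Total: 1 + 5 = 6.

6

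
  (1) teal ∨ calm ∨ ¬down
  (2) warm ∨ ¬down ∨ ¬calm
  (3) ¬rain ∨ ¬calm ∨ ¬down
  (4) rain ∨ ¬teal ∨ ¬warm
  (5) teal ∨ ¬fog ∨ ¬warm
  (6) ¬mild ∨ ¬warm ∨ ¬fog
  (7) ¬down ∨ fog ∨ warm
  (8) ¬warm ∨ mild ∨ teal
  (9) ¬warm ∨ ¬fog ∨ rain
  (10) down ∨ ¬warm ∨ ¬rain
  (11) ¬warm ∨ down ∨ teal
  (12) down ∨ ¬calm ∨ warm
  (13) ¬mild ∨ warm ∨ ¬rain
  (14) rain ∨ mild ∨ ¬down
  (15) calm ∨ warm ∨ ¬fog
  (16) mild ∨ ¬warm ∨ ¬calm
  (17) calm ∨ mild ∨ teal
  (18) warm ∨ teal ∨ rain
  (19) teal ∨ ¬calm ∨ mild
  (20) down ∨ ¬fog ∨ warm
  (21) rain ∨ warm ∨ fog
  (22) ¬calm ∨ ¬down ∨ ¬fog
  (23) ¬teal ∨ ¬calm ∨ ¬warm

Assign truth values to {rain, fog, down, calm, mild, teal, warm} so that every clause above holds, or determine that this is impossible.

rain=True; fog=True; down=True; calm=False; mild=False; teal=True; warm=True

Suppose teal = True.
Suppose rain = True.
Suppose calm = False.
Suppose down = True.
Suppose fog = True.
Unit clause (warm) forces warm = True.
Unit clause (¬mild) forces mild = False.
All clauses are satisfied.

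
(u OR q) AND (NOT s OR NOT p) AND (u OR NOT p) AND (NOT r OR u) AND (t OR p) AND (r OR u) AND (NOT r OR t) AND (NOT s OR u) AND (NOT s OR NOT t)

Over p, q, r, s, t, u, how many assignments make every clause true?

There are 2^6 = 64 truth assignments over (p, q, r, s, t, u).
Split on u. With u = true, the clauses containing u are satisfied and NOT u drops from the rest; 10 of the 2^5 = 32 assignments to the other variables satisfy what remains.
With u = false, by the same count on the reduced clause set, 0 assignments work.
(One model: p=F, q=F, r=F, s=F, t=T, u=T.)
Total: 10 + 0 = 10.

10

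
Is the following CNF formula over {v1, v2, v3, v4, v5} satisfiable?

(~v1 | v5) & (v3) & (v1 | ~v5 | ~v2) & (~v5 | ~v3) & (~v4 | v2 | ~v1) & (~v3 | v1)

Unit clause (v3) forces v3 = 1.
Unit clause (~v5) forces v5 = 0.
Unit clause (~v1) forces v1 = 0.
Now (v1) is unsatisfied and unit — conflict.
No assignment satisfies every clause.

No, unsatisfiable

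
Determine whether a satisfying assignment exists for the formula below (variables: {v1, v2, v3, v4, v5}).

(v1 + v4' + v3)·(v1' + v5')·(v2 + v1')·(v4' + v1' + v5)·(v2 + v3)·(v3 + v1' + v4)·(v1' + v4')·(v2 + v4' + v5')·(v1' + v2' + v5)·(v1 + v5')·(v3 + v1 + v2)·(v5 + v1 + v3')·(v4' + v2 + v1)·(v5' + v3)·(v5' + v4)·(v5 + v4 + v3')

Branch on v1: set v1 = 0.
Unit clause (v5') forces v5 = 0.
Unit clause (v3') forces v3 = 0.
Unit clause (v4') forces v4 = 0.
Unit clause (v2) forces v2 = 1.
This assignment satisfies each clause.
A satisfying assignment: v1: 0; v2: 1; v3: 0; v4: 0; v5: 0.

Yes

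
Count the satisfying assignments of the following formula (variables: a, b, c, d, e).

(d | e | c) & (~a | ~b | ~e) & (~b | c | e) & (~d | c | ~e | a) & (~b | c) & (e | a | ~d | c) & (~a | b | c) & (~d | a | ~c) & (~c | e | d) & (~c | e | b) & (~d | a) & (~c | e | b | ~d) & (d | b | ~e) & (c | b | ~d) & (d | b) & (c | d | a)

3

There are 2^5 = 32 truth assignments over (a, b, c, d, e).
Split on d. With d = 1, the clauses containing d are satisfied and ~d drops from the rest; 2 of the 2^4 = 16 assignments to the other variables satisfy what remains.
With d = 0, by the same count on the reduced clause set, 1 assignment works.
(One model: a=F, b=T, c=T, d=F, e=T.)
Total: 2 + 1 = 3.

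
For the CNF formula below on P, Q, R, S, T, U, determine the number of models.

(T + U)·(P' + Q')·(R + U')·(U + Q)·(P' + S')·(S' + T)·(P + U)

8

There are 2^6 = 64 truth assignments over (P, Q, R, S, T, U).
Split on P. With P = 1, the clauses containing P are satisfied and P' drops from the rest; 2 of the 2^5 = 32 assignments to the other variables satisfy what remains.
With P = 0, by the same count on the reduced clause set, 6 assignments work.
(One model: P=F, Q=F, R=T, S=F, T=F, U=T.)
Total: 2 + 6 = 8.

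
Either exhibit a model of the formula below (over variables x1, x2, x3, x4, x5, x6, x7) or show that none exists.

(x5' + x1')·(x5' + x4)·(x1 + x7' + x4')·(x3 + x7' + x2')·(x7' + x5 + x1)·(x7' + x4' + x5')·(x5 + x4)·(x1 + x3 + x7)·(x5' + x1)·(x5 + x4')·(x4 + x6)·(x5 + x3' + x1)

Suppose x5 = 0.
From the singleton clause (x4), x4 = 1.
Now (x4') is unsatisfied and unit — conflict.
So x5 must be the other value — set x5 = 1.
From the singleton clause (x1'), x1 = 0.
Now (x1) is unsatisfied and unit — conflict.
Neither x5 = 1 nor x5 = 0 works.

UNSATISFIABLE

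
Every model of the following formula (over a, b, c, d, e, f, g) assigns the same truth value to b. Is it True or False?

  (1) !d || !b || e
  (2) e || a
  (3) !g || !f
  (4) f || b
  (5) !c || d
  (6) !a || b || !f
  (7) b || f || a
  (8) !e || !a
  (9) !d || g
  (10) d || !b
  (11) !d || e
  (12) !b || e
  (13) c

Suppose b = false.
(f) alone gives f = true.
(!g) alone gives g = false.
(!a) alone gives a = false.
(e) alone gives e = true.
(!d) alone gives d = false.
(!c) alone gives c = false.
That conflicts with the unit clause (c).
So every satisfying assignment has b = True.

True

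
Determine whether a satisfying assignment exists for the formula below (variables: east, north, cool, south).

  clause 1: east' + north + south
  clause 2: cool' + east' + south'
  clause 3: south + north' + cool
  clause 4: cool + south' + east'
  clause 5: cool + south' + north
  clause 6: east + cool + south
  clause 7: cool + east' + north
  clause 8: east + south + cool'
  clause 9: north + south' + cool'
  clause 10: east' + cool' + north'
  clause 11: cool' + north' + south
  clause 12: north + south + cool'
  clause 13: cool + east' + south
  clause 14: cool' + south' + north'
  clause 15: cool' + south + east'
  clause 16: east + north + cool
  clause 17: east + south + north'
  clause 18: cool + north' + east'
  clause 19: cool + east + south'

Suppose east = 0.
Suppose cool = 1.
(south) alone gives south = 1.
(north) alone gives north = 1.
That conflicts with the unit clause (north').
So cool must be the other value — set cool = 0.
(south) alone gives south = 1.
That conflicts with the unit clause (south').
Either choice for cool ends in contradiction.
So east must be the other value — set east = 1.
Suppose north = 1.
(cool') alone gives cool = 0.
That conflicts with the unit clause (cool).
So north must be the other value — set north = 0.
(south) alone gives south = 1.
(cool') alone gives cool = 0.
That conflicts with the unit clause (cool).
Either choice for north ends in contradiction.
Either choice for east ends in contradiction.
No assignment satisfies every clause.

No, unsatisfiable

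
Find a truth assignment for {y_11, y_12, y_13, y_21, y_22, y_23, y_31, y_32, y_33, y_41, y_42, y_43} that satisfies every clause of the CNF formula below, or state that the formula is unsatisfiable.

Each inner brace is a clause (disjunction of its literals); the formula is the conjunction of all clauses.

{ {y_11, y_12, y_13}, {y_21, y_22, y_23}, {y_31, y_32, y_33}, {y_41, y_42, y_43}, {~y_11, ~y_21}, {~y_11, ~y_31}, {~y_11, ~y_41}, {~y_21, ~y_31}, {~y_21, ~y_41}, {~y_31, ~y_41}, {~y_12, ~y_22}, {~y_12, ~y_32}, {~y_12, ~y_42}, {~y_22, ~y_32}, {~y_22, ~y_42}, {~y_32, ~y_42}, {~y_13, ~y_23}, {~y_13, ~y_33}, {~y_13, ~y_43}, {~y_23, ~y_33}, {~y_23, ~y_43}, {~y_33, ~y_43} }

Case y_11 = 0:
Case y_12 = 1:
The clause (~y_22) is unit, so y_22 = 0.
The clause (~y_32) is unit, so y_32 = 0.
The clause (~y_42) is unit, so y_42 = 0.
Case y_21 = 1:
The clause (~y_31) is unit, so y_31 = 0.
The clause (y_33) is unit, so y_33 = 1.
The clause (~y_41) is unit, so y_41 = 0.
The clause (y_43) is unit, so y_43 = 1.
That conflicts with the unit clause (~y_43).
Backtrack on y_21: now try y_21 = 0.
The clause (y_23) is unit, so y_23 = 1.
The clause (~y_13) is unit, so y_13 = 0.
The clause (~y_33) is unit, so y_33 = 0.
The clause (y_31) is unit, so y_31 = 1.
The clause (~y_41) is unit, so y_41 = 0.
The clause (y_43) is unit, so y_43 = 1.
That conflicts with the unit clause (~y_43).
Either choice for y_21 ends in contradiction.
Backtrack on y_12: now try y_12 = 0.
The clause (y_13) is unit, so y_13 = 1.
The clause (~y_23) is unit, so y_23 = 0.
The clause (~y_33) is unit, so y_33 = 0.
The clause (~y_43) is unit, so y_43 = 0.
Case y_21 = 1:
The clause (~y_31) is unit, so y_31 = 0.
The clause (y_32) is unit, so y_32 = 1.
The clause (~y_41) is unit, so y_41 = 0.
The clause (y_42) is unit, so y_42 = 1.
That conflicts with the unit clause (~y_42).
Backtrack on y_21: now try y_21 = 0.
The clause (y_22) is unit, so y_22 = 1.
The clause (~y_32) is unit, so y_32 = 0.
The clause (y_31) is unit, so y_31 = 1.
The clause (~y_41) is unit, so y_41 = 0.
The clause (y_42) is unit, so y_42 = 1.
That conflicts with the unit clause (~y_42).
Either choice for y_21 ends in contradiction.
Either choice for y_12 ends in contradiction.
Backtrack on y_11: now try y_11 = 1.
The clause (~y_21) is unit, so y_21 = 0.
The clause (~y_31) is unit, so y_31 = 0.
The clause (~y_41) is unit, so y_41 = 0.
Case y_22 = 1:
The clause (~y_12) is unit, so y_12 = 0.
The clause (~y_32) is unit, so y_32 = 0.
The clause (y_33) is unit, so y_33 = 1.
The clause (~y_42) is unit, so y_42 = 0.
The clause (y_43) is unit, so y_43 = 1.
That conflicts with the unit clause (~y_43).
Backtrack on y_22: now try y_22 = 0.
The clause (y_23) is unit, so y_23 = 1.
The clause (~y_13) is unit, so y_13 = 0.
The clause (~y_33) is unit, so y_33 = 0.
The clause (y_32) is unit, so y_32 = 1.
The clause (~y_12) is unit, so y_12 = 0.
The clause (~y_42) is unit, so y_42 = 0.
The clause (y_43) is unit, so y_43 = 1.
That conflicts with the unit clause (~y_43).
Either choice for y_22 ends in contradiction.
Either choice for y_11 ends in contradiction.

UNSATISFIABLE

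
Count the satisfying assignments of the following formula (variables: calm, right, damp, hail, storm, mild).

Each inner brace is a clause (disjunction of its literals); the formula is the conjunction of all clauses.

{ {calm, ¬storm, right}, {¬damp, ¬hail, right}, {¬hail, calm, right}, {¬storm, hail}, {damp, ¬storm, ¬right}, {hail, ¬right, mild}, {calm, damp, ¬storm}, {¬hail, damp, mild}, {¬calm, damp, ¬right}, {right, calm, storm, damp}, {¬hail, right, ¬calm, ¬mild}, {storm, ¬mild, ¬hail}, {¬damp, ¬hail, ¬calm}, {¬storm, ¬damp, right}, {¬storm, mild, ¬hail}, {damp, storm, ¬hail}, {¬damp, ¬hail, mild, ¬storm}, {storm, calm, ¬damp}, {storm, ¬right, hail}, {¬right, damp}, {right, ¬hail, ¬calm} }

There are 2^6 = 64 truth assignments over (calm, right, damp, hail, storm, mild).
Split on calm. With calm = True, the clauses containing calm are satisfied and ¬calm drops from the rest; 4 of the 2^5 = 32 assignments to the other variables satisfy what remains.
With calm = False, by the same count on the reduced clause set, 1 assignment works.
(One model: calm=F, right=T, damp=T, hail=T, storm=T, mild=T.)
Total: 4 + 1 = 5.

5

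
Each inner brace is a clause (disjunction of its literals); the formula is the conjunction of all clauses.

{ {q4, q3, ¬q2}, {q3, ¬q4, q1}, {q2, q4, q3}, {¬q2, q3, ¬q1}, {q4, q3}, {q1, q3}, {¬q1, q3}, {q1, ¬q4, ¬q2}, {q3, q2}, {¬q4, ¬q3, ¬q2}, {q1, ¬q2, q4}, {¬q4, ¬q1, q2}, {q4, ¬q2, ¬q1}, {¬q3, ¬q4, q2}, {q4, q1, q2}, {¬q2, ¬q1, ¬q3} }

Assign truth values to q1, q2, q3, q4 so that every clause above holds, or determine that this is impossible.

q1=True; q2=False; q3=True; q4=False

Branch on q4: set q4 = False.
Unit clause (q3) forces q3 = True.
Branch on q1: set q1 = True.
Unit clause (¬q2) forces q2 = False.
This assignment satisfies each clause.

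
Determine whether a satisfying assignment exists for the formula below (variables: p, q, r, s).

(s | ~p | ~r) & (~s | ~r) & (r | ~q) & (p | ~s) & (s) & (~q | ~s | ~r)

(s) alone gives s = 1.
(~r) alone gives r = 0.
(~q) alone gives q = 0.
(p) alone gives p = 1.
Every clause now holds.
A satisfying assignment: p: 1,  q: 0,  r: 0,  s: 1.

Yes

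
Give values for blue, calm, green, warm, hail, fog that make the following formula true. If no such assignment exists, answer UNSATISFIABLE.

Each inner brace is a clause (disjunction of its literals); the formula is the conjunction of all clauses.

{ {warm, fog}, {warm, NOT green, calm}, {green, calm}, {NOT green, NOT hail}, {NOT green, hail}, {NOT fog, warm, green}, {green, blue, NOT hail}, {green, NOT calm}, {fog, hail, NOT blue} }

UNSATISFIABLE

Try warm = true.
Try green = true.
From the singleton clause (NOT hail), hail = false.
Now (hail) is unsatisfied and unit — conflict.
That branch fails; take green = false instead.
From the singleton clause (calm), calm = true.
Now (NOT calm) is unsatisfied and unit — conflict.
Neither green = true nor green = false works.
That branch fails; take warm = false instead.
From the singleton clause (fog), fog = true.
From the singleton clause (green), green = true.
From the singleton clause (calm), calm = true.
From the singleton clause (NOT hail), hail = false.
Now (hail) is unsatisfied and unit — conflict.
Neither warm = true nor warm = false works.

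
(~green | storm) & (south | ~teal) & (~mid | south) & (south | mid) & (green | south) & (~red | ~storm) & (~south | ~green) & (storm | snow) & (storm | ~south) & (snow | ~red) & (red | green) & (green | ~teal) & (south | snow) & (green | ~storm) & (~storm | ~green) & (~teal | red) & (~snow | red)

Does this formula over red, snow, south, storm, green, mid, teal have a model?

No, unsatisfiable

Suppose green = 0.
The clause (south) is unit, so south = 1.
The clause (storm) is unit, so storm = 1.
That conflicts with the unit clause (~storm).
Backtrack on green: now try green = 1.
The clause (storm) is unit, so storm = 1.
That conflicts with the unit clause (~storm).
Either choice for green ends in contradiction.
No assignment satisfies every clause.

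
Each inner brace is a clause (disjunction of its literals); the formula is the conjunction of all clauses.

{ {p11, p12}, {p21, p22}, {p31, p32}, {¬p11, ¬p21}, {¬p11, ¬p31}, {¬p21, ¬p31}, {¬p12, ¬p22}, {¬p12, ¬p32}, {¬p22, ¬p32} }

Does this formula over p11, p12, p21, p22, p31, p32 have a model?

No

Suppose p11 = True.
(¬p21) alone gives p21 = False.
(p22) alone gives p22 = True.
(¬p31) alone gives p31 = False.
(p32) alone gives p32 = True.
Now (¬p32) is unsatisfied and unit — conflict.
So p11 must be the other value — set p11 = False.
(p12) alone gives p12 = True.
(¬p22) alone gives p22 = False.
(p21) alone gives p21 = True.
(¬p31) alone gives p31 = False.
(p32) alone gives p32 = True.
Now (¬p32) is unsatisfied and unit — conflict.
Either choice for p11 ends in contradiction.
No assignment satisfies every clause.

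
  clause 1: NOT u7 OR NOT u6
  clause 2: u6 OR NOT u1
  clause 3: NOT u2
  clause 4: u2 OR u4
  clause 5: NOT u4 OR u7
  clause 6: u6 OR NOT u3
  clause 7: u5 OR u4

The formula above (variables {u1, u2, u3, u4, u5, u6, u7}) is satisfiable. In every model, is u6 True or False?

False

Suppose u6 = true.
Unit clause (NOT u7) forces u7 = false.
Unit clause (NOT u2) forces u2 = false.
Unit clause (u4) forces u4 = true.
Now (NOT u4) is unsatisfied and unit — conflict.
So every satisfying assignment has u6 = False.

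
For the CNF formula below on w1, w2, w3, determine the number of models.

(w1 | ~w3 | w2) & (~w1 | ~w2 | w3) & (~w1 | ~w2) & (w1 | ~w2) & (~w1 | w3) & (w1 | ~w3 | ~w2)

There are 2^3 = 8 truth assignments over (w1, w2, w3).
Check each against the 6 clauses (columns in the order w1, w2, w3):
  F F F  ✓ satisfies all
  F F T  ✗ fails (w1 | ~w3 | w2)
  F T F  ✗ fails (w1 | ~w2)
  F T T  ✗ fails (w1 | ~w2)
  T F F  ✗ fails (~w1 | w3)
  T F T  ✓ satisfies all
  T T F  ✗ fails (~w1 | ~w2 | w3)
  T T T  ✗ fails (~w1 | ~w2)
2 of the 8 rows are models.

2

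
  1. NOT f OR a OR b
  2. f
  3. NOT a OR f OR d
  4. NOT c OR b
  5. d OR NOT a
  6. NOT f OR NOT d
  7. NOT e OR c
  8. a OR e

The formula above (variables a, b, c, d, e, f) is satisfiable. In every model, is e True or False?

Suppose e = false.
From the singleton clause (f), f = true.
From the singleton clause (NOT d), d = false.
From the singleton clause (NOT a), a = false.
That conflicts with the unit clause (a).
So every satisfying assignment has e = True.

True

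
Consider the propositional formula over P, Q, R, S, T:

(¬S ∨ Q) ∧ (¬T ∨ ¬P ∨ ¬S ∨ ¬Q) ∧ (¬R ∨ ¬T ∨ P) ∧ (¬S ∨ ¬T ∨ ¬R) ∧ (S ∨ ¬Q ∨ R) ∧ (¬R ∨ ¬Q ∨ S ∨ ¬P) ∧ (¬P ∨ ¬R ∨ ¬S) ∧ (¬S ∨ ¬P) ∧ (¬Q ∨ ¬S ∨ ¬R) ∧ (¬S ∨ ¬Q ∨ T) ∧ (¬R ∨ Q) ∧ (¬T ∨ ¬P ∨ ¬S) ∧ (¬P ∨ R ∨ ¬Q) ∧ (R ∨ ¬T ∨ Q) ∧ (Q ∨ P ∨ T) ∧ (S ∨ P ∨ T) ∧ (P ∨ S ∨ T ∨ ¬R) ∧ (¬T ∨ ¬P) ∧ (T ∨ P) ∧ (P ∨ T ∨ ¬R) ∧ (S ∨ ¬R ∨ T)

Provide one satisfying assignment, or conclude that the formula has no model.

P ↦ True,  Q ↦ False,  R ↦ False,  S ↦ False,  T ↦ False

Case S = False:
Case Q = False:
Unit clause (¬R) forces R = False.
Unit clause (¬T) forces T = False.
Unit clause (P) forces P = True.
All clauses are satisfied.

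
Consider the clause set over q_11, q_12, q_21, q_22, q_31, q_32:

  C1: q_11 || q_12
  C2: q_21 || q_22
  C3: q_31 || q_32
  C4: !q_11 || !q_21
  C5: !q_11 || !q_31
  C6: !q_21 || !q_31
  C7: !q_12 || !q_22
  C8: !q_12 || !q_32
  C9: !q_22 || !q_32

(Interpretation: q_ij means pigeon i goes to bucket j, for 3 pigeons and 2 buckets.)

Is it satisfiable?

Branch on q_11: set q_11 = true.
From the singleton clause (!q_21), q_21 = false.
From the singleton clause (q_22), q_22 = true.
From the singleton clause (!q_31), q_31 = false.
From the singleton clause (q_32), q_32 = true.
But (!q_32) is also a unit clause — contradiction.
Backtrack on q_11: now try q_11 = false.
From the singleton clause (q_12), q_12 = true.
From the singleton clause (!q_22), q_22 = false.
From the singleton clause (q_21), q_21 = true.
From the singleton clause (!q_31), q_31 = false.
From the singleton clause (q_32), q_32 = true.
But (!q_32) is also a unit clause — contradiction.
Either choice for q_11 ends in contradiction.
No assignment satisfies every clause.

No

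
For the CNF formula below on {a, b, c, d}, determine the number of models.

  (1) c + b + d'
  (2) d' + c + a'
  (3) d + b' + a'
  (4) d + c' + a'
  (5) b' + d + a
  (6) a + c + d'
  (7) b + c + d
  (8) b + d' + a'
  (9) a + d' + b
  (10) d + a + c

There are 2^4 = 16 truth assignments over (a, b, c, d).
Split on b. With b = 1, the clauses containing b are satisfied and b' drops from the rest; 2 of the 2^3 = 8 assignments to the other variables satisfy what remains.
With b = 0, by the same count on the reduced clause set, 1 assignment works.
(One model: a=F, b=F, c=T, d=F.)
Total: 2 + 1 = 3.

3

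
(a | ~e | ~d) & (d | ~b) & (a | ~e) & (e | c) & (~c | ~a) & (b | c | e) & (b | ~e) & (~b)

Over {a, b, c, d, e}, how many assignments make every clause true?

2

There are 2^5 = 32 truth assignments over (a, b, c, d, e).
Split on a. With a = 1, the clauses containing a are satisfied and ~a drops from the rest; 0 of the 2^4 = 16 assignments to the other variables satisfy what remains.
With a = 0, by the same count on the reduced clause set, 2 assignments work.
Total: 0 + 2 = 2.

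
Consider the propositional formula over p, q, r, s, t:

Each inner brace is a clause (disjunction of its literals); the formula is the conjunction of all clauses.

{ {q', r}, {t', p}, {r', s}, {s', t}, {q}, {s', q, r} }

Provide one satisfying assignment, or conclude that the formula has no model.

p ↦ 1, q ↦ 1, r ↦ 1, s ↦ 1, t ↦ 1

The clause (q) is unit, so q = 1.
The clause (r) is unit, so r = 1.
The clause (s) is unit, so s = 1.
The clause (t) is unit, so t = 1.
The clause (p) is unit, so p = 1.
This assignment satisfies each clause.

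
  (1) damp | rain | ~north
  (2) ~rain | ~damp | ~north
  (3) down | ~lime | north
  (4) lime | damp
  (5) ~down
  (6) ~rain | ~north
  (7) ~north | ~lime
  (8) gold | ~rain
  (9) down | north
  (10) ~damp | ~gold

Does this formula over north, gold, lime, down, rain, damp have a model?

Unit clause (~down) forces down = 0.
Unit clause (north) forces north = 1.
Unit clause (~rain) forces rain = 0.
Unit clause (damp) forces damp = 1.
Unit clause (~lime) forces lime = 0.
Unit clause (~gold) forces gold = 0.
Every clause now holds.
A satisfying assignment: north: 1,  gold: 0,  lime: 0,  down: 0,  rain: 0,  damp: 1.

Yes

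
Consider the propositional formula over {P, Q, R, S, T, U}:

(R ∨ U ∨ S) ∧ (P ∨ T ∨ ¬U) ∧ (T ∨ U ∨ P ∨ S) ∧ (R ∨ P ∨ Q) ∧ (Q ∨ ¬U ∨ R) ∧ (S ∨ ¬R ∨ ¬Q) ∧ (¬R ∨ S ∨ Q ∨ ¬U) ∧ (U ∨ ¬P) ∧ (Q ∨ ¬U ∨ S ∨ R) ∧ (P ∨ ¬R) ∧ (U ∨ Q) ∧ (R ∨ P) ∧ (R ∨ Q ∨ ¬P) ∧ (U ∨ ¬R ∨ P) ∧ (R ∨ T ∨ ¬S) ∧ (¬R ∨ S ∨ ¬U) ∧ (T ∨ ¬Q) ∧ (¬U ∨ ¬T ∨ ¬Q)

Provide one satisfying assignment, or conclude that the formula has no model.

P=True, Q=False, R=True, S=True, T=False, U=True

Branch on U: set U = True.
Branch on P: set P = True.
Branch on Q: set Q = False.
From the singleton clause (R), R = True.
From the singleton clause (S), S = True.
No clause remains; T is free.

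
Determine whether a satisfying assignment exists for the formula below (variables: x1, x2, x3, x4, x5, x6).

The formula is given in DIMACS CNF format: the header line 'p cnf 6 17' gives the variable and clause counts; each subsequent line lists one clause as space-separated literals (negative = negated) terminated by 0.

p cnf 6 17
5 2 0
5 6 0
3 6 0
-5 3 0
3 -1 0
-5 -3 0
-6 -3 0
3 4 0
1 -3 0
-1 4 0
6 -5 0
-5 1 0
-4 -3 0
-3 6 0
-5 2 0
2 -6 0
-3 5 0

Satisfiable

Case x5 = False:
From the singleton clause (x2), x2 = True.
From the singleton clause (x6), x6 = True.
From the singleton clause (¬x3), x3 = False.
From the singleton clause (¬x1), x1 = False.
From the singleton clause (x4), x4 = True.
All clauses are satisfied.
A satisfying assignment: x1 ↦ False,  x2 ↦ True,  x3 ↦ False,  x4 ↦ True,  x5 ↦ False,  x6 ↦ True.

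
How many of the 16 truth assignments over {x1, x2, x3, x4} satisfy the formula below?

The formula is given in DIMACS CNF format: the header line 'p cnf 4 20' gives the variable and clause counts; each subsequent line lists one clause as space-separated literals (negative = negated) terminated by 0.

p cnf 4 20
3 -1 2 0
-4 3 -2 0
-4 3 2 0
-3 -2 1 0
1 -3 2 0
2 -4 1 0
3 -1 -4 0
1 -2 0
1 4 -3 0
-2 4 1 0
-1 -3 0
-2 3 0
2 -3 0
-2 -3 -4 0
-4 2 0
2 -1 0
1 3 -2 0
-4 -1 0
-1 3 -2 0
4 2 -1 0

There are 2^4 = 16 truth assignments over (x1, x2, x3, x4).
Check each against the 20 clauses (columns in the order x1, x2, x3, x4):
  F F F F  ✓ satisfies all
  F F F T  ✗ fails (¬x4 ∨ x3 ∨ x2)
  F F T F  ✗ fails (x1 ∨ ¬x3 ∨ x2)
  F F T T  ✗ fails (x1 ∨ ¬x3 ∨ x2)
  F T F F  ✗ fails (x1 ∨ ¬x2)
  F T F T  ✗ fails (¬x4 ∨ x3 ∨ ¬x2)
  F T T F  ✗ fails (¬x3 ∨ ¬x2 ∨ x1)
  F T T T  ✗ fails (¬x3 ∨ ¬x2 ∨ x1)
  T F F F  ✗ fails (x3 ∨ ¬x1 ∨ x2)
  T F F T  ✗ fails (x3 ∨ ¬x1 ∨ x2)
  T F T F  ✗ fails (¬x1 ∨ ¬x3)
  T F T T  ✗ fails (¬x1 ∨ ¬x3)
  T T F F  ✗ fails (¬x2 ∨ x3)
  T T F T  ✗ fails (¬x4 ∨ x3 ∨ ¬x2)
  T T T F  ✗ fails (¬x1 ∨ ¬x3)
  T T T T  ✗ fails (¬x1 ∨ ¬x3)
1 of the 16 rows is a model.

1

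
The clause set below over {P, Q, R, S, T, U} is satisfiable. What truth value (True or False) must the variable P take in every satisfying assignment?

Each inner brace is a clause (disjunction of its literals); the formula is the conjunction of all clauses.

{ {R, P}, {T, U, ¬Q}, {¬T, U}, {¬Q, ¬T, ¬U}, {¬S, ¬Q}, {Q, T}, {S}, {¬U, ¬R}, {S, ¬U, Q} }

Suppose P = False.
(R) alone gives R = True.
(S) alone gives S = True.
(¬Q) alone gives Q = False.
(T) alone gives T = True.
(U) alone gives U = True.
Now (¬U) is unsatisfied and unit — conflict.
So every satisfying assignment has P = True.

True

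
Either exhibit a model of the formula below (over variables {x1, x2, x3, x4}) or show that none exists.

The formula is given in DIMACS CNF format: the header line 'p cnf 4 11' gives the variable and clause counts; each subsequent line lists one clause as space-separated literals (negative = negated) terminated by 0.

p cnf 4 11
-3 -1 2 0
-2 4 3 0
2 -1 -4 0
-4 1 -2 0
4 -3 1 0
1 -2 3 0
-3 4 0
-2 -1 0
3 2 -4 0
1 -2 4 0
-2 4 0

Branch on x3: set x3 = False.
Branch on x2: set x2 = False.
The clause (¬x4) is unit, so x4 = False.
All clauses hold; x1 can take either value.

x1 ↦ True; x2 ↦ False; x3 ↦ False; x4 ↦ False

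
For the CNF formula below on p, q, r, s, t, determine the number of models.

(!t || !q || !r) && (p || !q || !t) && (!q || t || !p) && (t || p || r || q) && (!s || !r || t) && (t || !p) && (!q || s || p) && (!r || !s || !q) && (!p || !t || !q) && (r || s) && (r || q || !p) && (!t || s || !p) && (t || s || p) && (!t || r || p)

4

There are 2^5 = 32 truth assignments over (p, q, r, s, t).
Split on p. With p = true, the clauses containing p are satisfied and !p drops from the rest; 1 of the 2^4 = 16 assignments to the other variables satisfy what remains.
With p = false, by the same count on the reduced clause set, 3 assignments work.
Total: 1 + 3 = 4.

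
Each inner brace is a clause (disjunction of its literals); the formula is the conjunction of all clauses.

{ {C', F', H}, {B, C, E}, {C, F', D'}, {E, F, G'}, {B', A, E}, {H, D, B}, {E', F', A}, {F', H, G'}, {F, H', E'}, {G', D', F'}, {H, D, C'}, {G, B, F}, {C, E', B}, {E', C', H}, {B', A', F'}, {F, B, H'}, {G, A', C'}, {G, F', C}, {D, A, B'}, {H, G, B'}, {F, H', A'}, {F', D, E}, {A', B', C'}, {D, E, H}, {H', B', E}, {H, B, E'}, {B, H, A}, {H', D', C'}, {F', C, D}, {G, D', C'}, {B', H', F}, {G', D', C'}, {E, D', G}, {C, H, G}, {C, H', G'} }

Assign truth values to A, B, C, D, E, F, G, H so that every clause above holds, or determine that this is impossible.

A=0; B=1; C=0; D=1; E=1; F=0; G=1; H=0

Suppose C = 0.
Suppose B = 1.
Suppose F = 0.
Unit clause (H') forces H = 0.
Unit clause (G) forces G = 1.
Unit clause (E) forces E = 1.
Suppose D = 1.
Every clause is now satisfied; A is unconstrained.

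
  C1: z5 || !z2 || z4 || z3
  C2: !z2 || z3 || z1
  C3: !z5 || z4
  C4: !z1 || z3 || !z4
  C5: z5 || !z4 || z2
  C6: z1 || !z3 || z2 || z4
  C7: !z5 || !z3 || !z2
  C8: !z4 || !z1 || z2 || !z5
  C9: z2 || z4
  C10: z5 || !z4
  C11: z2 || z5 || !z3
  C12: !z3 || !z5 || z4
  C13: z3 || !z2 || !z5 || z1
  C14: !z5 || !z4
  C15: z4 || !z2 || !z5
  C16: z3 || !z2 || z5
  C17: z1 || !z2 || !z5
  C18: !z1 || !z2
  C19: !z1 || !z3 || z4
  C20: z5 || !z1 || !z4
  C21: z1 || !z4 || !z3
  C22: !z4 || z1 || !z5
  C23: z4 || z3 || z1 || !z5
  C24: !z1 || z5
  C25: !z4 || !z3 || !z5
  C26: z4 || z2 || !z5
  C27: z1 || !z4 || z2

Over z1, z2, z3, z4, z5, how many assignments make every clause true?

1

There are 2^5 = 32 truth assignments over (z1, z2, z3, z4, z5).
Split on z5. With z5 = true, the clauses containing z5 are satisfied and !z5 drops from the rest; 0 of the 2^4 = 16 assignments to the other variables satisfy what remains.
With z5 = false, by the same count on the reduced clause set, 1 assignment works.
Total: 0 + 1 = 1.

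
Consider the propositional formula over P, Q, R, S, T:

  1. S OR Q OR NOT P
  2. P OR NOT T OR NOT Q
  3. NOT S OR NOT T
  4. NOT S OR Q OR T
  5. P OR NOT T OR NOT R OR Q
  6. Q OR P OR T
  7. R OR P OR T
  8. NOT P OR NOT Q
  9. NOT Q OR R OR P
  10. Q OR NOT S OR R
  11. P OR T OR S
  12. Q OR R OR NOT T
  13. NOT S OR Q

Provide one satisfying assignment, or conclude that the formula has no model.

P ↦ false,  Q ↦ true,  R ↦ true,  S ↦ true,  T ↦ false

Try S = true.
Unit clause (NOT T) forces T = false.
Unit clause (Q) forces Q = true.
Unit clause (NOT P) forces P = false.
Unit clause (R) forces R = true.
Every clause now holds.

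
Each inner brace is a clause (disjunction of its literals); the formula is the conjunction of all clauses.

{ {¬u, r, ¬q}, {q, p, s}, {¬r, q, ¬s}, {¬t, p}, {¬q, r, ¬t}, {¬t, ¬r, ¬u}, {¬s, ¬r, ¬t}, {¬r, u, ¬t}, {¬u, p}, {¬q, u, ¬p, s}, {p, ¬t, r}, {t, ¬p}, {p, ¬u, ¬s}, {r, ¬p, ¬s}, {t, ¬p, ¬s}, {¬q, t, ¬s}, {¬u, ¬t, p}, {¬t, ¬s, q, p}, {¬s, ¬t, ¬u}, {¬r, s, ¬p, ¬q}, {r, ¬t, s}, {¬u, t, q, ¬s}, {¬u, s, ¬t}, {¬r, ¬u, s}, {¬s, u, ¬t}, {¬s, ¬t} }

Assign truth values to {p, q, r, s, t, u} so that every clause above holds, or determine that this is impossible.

Case t = False:
(¬p) alone gives p = False.
(¬u) alone gives u = False.
Case q = False:
(s) alone gives s = True.
(¬r) alone gives r = False.
All clauses are satisfied.

p=False, q=False, r=False, s=True, t=False, u=False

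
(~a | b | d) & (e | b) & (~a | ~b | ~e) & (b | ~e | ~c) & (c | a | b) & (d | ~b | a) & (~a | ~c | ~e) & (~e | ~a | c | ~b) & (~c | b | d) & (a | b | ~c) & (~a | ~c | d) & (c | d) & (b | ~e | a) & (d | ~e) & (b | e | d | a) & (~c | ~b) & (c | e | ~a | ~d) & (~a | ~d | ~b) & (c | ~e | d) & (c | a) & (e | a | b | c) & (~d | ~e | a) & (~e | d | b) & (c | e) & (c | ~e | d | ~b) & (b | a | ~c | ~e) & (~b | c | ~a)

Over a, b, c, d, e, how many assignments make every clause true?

1

There are 2^5 = 32 truth assignments over (a, b, c, d, e).
Split on b. With b = 1, the clauses containing b are satisfied and ~b drops from the rest; 0 of the 2^4 = 16 assignments to the other variables satisfy what remains.
With b = 0, by the same count on the reduced clause set, 1 assignment works.
(One model: a=T, b=F, c=F, d=T, e=T.)
Total: 0 + 1 = 1.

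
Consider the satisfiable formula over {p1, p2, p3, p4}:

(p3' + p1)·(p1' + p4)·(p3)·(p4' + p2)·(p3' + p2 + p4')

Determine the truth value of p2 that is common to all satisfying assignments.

True

Suppose p2 = 0.
From the singleton clause (p3), p3 = 1.
From the singleton clause (p1), p1 = 1.
From the singleton clause (p4), p4 = 1.
Now (p4') is unsatisfied and unit — conflict.
So every satisfying assignment has p2 = True.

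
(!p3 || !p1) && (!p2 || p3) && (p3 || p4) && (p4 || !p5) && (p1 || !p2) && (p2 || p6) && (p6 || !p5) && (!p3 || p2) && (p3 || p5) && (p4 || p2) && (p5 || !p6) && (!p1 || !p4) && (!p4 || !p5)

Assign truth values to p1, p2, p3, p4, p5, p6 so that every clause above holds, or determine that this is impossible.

UNSATISFIABLE

Try p3 = false.
(!p2) alone gives p2 = false.
(p4) alone gives p4 = true.
(p6) alone gives p6 = true.
(p5) alone gives p5 = true.
That conflicts with the unit clause (!p5).
Undo p3 and try p3 = true.
(!p1) alone gives p1 = false.
(!p2) alone gives p2 = false.
That conflicts with the unit clause (p2).
Neither p3 = true nor p3 = false works.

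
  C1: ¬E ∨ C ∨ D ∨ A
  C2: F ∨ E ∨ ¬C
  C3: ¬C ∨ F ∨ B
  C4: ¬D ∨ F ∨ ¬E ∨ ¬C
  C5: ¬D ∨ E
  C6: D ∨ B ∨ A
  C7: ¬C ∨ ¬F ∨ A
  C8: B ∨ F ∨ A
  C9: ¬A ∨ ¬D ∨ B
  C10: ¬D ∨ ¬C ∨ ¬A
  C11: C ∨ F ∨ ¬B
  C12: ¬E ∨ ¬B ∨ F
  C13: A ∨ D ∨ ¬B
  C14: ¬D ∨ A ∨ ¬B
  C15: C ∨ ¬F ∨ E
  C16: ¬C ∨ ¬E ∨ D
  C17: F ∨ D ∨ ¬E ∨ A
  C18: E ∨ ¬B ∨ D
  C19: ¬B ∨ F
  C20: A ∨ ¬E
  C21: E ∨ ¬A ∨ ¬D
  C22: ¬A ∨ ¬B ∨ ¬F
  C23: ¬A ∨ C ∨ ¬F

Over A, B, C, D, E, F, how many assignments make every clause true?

3

There are 2^6 = 64 truth assignments over (A, B, C, D, E, F).
Split on A. With A = True, the clauses containing A are satisfied and ¬A drops from the rest; 3 of the 2^5 = 32 assignments to the other variables satisfy what remains.
With A = False, by the same count on the reduced clause set, 0 assignments work.
(One model: A=T, B=F, C=F, D=F, E=F, F=F.)
Total: 3 + 0 = 3.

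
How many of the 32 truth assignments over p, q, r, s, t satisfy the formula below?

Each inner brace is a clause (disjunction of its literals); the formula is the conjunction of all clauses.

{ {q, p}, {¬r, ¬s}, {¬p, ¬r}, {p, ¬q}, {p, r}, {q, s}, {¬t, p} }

6

There are 2^5 = 32 truth assignments over (p, q, r, s, t).
Split on t. With t = True, the clauses containing t are satisfied and ¬t drops from the rest; 3 of the 2^4 = 16 assignments to the other variables satisfy what remains.
With t = False, by the same count on the reduced clause set, 3 assignments work.
Total: 3 + 3 = 6.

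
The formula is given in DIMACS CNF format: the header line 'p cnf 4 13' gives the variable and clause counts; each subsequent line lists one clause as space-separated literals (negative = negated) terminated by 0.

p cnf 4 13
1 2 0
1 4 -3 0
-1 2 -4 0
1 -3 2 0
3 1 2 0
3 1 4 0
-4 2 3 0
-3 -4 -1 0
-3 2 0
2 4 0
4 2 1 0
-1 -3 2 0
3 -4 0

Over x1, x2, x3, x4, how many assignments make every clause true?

There are 2^4 = 16 truth assignments over (x1, x2, x3, x4).
Split on x2. With x2 = True, the clauses containing x2 are satisfied and ¬x2 drops from the rest; 3 of the 2^3 = 8 assignments to the other variables satisfy what remains.
With x2 = False, by the same count on the reduced clause set, 0 assignments work.
Total: 3 + 0 = 3.

3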